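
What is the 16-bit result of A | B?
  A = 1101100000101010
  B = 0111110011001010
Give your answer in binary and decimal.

Apply | to each column (1 where either bit is 1):
  1101100000101010
| 0111110011001010
------------------
  1111110011101010

Answer: 1111110011101010 (64746)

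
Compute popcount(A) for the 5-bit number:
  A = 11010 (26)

11010
1-bits at positions (from bit 0 = LSB): 1, 3, 4
Count = 3

Answer: 3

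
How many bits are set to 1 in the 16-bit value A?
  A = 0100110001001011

0100110001001011
1-bits at positions (from bit 0 = LSB): 0, 1, 3, 6, 10, 11, 14
Count = 7

Answer: 7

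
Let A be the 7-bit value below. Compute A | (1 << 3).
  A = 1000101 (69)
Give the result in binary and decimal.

Mask = 1 << 3 = 0001000
Bit 3 of A is 0, so OR-ing with the mask flips it to 1.
  1000101
| 0001000
---------
  1001101

Answer: 1001101 (77)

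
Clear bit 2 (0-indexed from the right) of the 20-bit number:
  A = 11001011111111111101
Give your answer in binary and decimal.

Mask = ~(1 << 2) = 11111111111111111011
Bit 2 of A is 1, so AND-ing with the mask clears it to 0.
  11001011111111111101
& 11111111111111111011
----------------------
  11001011111111111001

Answer: 11001011111111111001 (835577)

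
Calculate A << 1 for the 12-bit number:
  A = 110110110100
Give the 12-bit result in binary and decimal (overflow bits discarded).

Shift left by 1: drop the top 1 bit(s), append 1 zero(s) on the right.
  110110110100  ->  discard [1], keep [10110110100], append 0
= 101101101000

Answer: 101101101000 (2920)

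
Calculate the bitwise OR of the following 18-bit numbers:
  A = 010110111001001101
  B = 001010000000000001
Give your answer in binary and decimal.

Apply | to each column (1 where either bit is 1):
  010110111001001101
| 001010000000000001
--------------------
  011110111001001101

Answer: 011110111001001101 (126541)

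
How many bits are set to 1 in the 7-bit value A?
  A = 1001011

1001011
1-bits at positions (from bit 0 = LSB): 0, 1, 3, 6
Count = 4

Answer: 4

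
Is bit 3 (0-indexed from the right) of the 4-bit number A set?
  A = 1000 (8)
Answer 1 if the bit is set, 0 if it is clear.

Bit 3 is the 4th from the right.
  1000
  ^
That bit is 1.

Answer: 1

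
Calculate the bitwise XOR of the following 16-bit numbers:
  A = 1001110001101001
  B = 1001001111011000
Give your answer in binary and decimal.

Apply ^ to each column (1 where bits differ):
  1001110001101001
^ 1001001111011000
------------------
  0000111110110001

Answer: 0000111110110001 (4017)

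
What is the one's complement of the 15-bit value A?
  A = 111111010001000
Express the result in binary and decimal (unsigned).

Flip each bit (0->1, 1->0):
  111111010001000
  000000101110111

Answer: 000000101110111 (375)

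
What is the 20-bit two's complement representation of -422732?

1. Binary of +422732:  01100111001101001100
2. Invert bits:     10011000110010110011
3. Add 1:           10011000110010110100

Answer: 10011000110010110100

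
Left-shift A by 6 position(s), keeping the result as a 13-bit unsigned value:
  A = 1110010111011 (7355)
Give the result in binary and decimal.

Shift left by 6: drop the top 6 bit(s), append 6 zero(s) on the right.
  1110010111011  ->  discard [111001], keep [0111011], append 000000
= 0111011000000

Answer: 0111011000000 (3776)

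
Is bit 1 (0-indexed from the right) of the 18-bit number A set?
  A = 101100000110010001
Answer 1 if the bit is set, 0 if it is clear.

Bit 1 is the 2nd from the right.
  101100000110010001
                  ^
That bit is 0.

Answer: 0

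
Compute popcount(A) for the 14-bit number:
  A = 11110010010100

11110010010100
1-bits at positions (from bit 0 = LSB): 2, 4, 7, 10, 11, 12, 13
Count = 7

Answer: 7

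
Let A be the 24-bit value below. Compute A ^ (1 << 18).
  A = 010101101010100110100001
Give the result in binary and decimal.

Mask = 1 << 18 = 000001000000000000000000
Bit 18 of A is 1; XOR with the mask flips it to 0.
  010101101010100110100001
^ 000001000000000000000000
--------------------------
  010100101010100110100001

Answer: 010100101010100110100001 (5417377)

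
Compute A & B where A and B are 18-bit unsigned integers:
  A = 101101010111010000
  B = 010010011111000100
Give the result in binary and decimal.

Apply & to each column (1 only where both bits are 1):
  101101010111010000
& 010010011111000100
--------------------
  000000010111000000

Answer: 000000010111000000 (1472)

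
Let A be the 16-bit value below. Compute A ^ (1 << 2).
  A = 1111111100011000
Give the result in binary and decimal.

Mask = 1 << 2 = 0000000000000100
Bit 2 of A is 0; XOR with the mask flips it to 1.
  1111111100011000
^ 0000000000000100
------------------
  1111111100011100

Answer: 1111111100011100 (65308)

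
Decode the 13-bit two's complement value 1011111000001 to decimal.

MSB is 1, so the value is negative. Find the magnitude:
1. Invert bits:  0100000111110
2. Add 1:        0100000111111  = 2111
3. Apply sign:   -2111

Answer: -2111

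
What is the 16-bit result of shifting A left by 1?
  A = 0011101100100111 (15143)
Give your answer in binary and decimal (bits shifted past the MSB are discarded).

Shift left by 1: drop the top 1 bit(s), append 1 zero(s) on the right.
  0011101100100111  ->  discard [0], keep [011101100100111], append 0
= 0111011001001110

Answer: 0111011001001110 (30286)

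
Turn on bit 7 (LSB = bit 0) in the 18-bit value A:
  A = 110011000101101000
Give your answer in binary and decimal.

Mask = 1 << 7 = 000000000010000000
Bit 7 of A is 0, so OR-ing with the mask flips it to 1.
  110011000101101000
| 000000000010000000
--------------------
  110011000111101000

Answer: 110011000111101000 (209384)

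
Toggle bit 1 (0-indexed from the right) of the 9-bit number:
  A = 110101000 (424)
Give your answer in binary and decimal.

Mask = 1 << 1 = 000000010
Bit 1 of A is 0; XOR with the mask flips it to 1.
  110101000
^ 000000010
-----------
  110101010

Answer: 110101010 (426)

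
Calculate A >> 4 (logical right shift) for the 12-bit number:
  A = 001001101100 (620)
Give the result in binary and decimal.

Logical shift right by 4: drop the bottom 4 bit(s), prepend 4 zero(s) on the left.
  001001101100  ->  keep [00100110], discard [1100], prepend 0000
= 000000100110

Answer: 000000100110 (38)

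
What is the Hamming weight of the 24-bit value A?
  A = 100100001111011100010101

100100001111011100010101
1-bits at positions (from bit 0 = LSB): 0, 2, 4, 8, 9, 10, 12, 13, 14, 15, 20, 23
Count = 12

Answer: 12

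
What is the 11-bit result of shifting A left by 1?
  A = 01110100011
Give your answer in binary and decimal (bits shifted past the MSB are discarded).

Shift left by 1: drop the top 1 bit(s), append 1 zero(s) on the right.
  01110100011  ->  discard [0], keep [1110100011], append 0
= 11101000110

Answer: 11101000110 (1862)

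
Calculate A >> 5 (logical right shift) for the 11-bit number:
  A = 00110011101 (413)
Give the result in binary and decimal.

Logical shift right by 5: drop the bottom 5 bit(s), prepend 5 zero(s) on the left.
  00110011101  ->  keep [001100], discard [11101], prepend 00000
= 00000001100

Answer: 00000001100 (12)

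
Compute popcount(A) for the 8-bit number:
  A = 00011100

00011100
1-bits at positions (from bit 0 = LSB): 2, 3, 4
Count = 3

Answer: 3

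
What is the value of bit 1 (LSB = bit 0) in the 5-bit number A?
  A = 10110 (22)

Bit 1 is the 2nd from the right.
  10110
     ^
That bit is 1.

Answer: 1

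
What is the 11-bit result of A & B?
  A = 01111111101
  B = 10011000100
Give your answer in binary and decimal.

Apply & to each column (1 only where both bits are 1):
  01111111101
& 10011000100
-------------
  00011000100

Answer: 00011000100 (196)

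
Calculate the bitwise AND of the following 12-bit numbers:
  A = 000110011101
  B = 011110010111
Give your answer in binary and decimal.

Apply & to each column (1 only where both bits are 1):
  000110011101
& 011110010111
--------------
  000110010101

Answer: 000110010101 (405)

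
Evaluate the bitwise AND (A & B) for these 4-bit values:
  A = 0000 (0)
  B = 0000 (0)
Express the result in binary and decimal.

Apply & to each column (1 only where both bits are 1):
  0000
& 0000
------
  0000

Answer: 0000 (0)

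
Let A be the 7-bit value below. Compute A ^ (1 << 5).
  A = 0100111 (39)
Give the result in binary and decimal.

Mask = 1 << 5 = 0100000
Bit 5 of A is 1; XOR with the mask flips it to 0.
  0100111
^ 0100000
---------
  0000111

Answer: 0000111 (7)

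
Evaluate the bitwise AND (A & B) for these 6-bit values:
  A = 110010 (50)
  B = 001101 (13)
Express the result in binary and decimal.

Apply & to each column (1 only where both bits are 1):
  110010
& 001101
--------
  000000

Answer: 000000 (0)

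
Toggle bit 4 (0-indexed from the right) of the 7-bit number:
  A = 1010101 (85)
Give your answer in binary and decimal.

Mask = 1 << 4 = 0010000
Bit 4 of A is 1; XOR with the mask flips it to 0.
  1010101
^ 0010000
---------
  1000101

Answer: 1000101 (69)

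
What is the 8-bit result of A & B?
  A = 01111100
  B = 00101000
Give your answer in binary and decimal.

Apply & to each column (1 only where both bits are 1):
  01111100
& 00101000
----------
  00101000

Answer: 00101000 (40)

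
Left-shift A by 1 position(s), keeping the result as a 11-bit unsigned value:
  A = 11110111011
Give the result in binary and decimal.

Shift left by 1: drop the top 1 bit(s), append 1 zero(s) on the right.
  11110111011  ->  discard [1], keep [1110111011], append 0
= 11101110110

Answer: 11101110110 (1910)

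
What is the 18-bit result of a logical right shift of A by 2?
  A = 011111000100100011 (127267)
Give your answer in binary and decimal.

Logical shift right by 2: drop the bottom 2 bit(s), prepend 2 zero(s) on the left.
  011111000100100011  ->  keep [0111110001001000], discard [11], prepend 00
= 000111110001001000

Answer: 000111110001001000 (31816)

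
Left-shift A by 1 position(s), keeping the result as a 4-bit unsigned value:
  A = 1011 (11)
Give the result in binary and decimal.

Shift left by 1: drop the top 1 bit(s), append 1 zero(s) on the right.
  1011  ->  discard [1], keep [011], append 0
= 0110

Answer: 0110 (6)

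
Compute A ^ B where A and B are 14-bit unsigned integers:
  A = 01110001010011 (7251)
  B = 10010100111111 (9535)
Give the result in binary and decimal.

Apply ^ to each column (1 where bits differ):
  01110001010011
^ 10010100111111
----------------
  11100101101100

Answer: 11100101101100 (14700)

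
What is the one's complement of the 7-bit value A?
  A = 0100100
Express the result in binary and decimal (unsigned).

Flip each bit (0->1, 1->0):
  0100100
  1011011

Answer: 1011011 (91)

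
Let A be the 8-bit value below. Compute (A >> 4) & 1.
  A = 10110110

Bit 4 is the 5th from the right.
  10110110
     ^
That bit is 1.

Answer: 1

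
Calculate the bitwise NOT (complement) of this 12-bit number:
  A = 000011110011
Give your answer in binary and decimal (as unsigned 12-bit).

Flip each bit (0->1, 1->0):
  000011110011
  111100001100

Answer: 111100001100 (3852)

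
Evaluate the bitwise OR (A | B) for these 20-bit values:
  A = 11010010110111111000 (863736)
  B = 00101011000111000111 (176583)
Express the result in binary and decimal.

Apply | to each column (1 where either bit is 1):
  11010010110111111000
| 00101011000111000111
----------------------
  11111011110111111111

Answer: 11111011110111111111 (1031679)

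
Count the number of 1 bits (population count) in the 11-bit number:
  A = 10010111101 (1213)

10010111101
1-bits at positions (from bit 0 = LSB): 0, 2, 3, 4, 5, 7, 10
Count = 7

Answer: 7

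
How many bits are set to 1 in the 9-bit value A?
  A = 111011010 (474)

111011010
1-bits at positions (from bit 0 = LSB): 1, 3, 4, 6, 7, 8
Count = 6

Answer: 6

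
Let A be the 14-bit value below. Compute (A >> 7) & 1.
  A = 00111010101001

Bit 7 is the 8th from the right.
  00111010101001
        ^
That bit is 1.

Answer: 1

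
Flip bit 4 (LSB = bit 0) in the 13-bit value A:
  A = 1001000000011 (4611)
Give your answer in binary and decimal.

Mask = 1 << 4 = 0000000010000
Bit 4 of A is 0; XOR with the mask flips it to 1.
  1001000000011
^ 0000000010000
---------------
  1001000010011

Answer: 1001000010011 (4627)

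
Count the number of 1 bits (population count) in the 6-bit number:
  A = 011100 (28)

011100
1-bits at positions (from bit 0 = LSB): 2, 3, 4
Count = 3

Answer: 3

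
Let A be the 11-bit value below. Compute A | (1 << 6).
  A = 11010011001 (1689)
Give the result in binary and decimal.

Mask = 1 << 6 = 00001000000
Bit 6 of A is 0, so OR-ing with the mask flips it to 1.
  11010011001
| 00001000000
-------------
  11011011001

Answer: 11011011001 (1753)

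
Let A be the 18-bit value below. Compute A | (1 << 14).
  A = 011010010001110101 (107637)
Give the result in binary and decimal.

Mask = 1 << 14 = 000100000000000000
Bit 14 of A is 0, so OR-ing with the mask flips it to 1.
  011010010001110101
| 000100000000000000
--------------------
  011110010001110101

Answer: 011110010001110101 (124021)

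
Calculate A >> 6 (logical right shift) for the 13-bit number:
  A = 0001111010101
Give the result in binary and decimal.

Logical shift right by 6: drop the bottom 6 bit(s), prepend 6 zero(s) on the left.
  0001111010101  ->  keep [0001111], discard [010101], prepend 000000
= 0000000001111

Answer: 0000000001111 (15)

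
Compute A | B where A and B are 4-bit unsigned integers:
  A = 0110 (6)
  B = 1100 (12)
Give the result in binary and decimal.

Apply | to each column (1 where either bit is 1):
  0110
| 1100
------
  1110

Answer: 1110 (14)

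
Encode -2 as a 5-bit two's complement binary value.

1. Binary of +2:  00010
2. Invert bits:     11101
3. Add 1:           11110

Answer: 11110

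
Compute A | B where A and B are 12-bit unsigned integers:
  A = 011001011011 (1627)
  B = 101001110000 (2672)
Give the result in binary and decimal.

Apply | to each column (1 where either bit is 1):
  011001011011
| 101001110000
--------------
  111001111011

Answer: 111001111011 (3707)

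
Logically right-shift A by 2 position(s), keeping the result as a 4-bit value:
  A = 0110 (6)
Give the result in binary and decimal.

Logical shift right by 2: drop the bottom 2 bit(s), prepend 2 zero(s) on the left.
  0110  ->  keep [01], discard [10], prepend 00
= 0001

Answer: 0001 (1)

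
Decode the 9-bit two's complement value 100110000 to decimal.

MSB is 1, so the value is negative. Find the magnitude:
1. Invert bits:  011001111
2. Add 1:        011010000  = 208
3. Apply sign:   -208

Answer: -208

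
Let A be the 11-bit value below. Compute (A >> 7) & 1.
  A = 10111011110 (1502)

Bit 7 is the 8th from the right.
  10111011110
     ^
That bit is 1.

Answer: 1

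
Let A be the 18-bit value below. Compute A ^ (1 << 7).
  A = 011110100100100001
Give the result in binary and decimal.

Mask = 1 << 7 = 000000000010000000
Bit 7 of A is 0; XOR with the mask flips it to 1.
  011110100100100001
^ 000000000010000000
--------------------
  011110100110100001

Answer: 011110100110100001 (125345)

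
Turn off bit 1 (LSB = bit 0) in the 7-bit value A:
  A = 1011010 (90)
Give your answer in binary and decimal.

Mask = ~(1 << 1) = 1111101
Bit 1 of A is 1, so AND-ing with the mask clears it to 0.
  1011010
& 1111101
---------
  1011000

Answer: 1011000 (88)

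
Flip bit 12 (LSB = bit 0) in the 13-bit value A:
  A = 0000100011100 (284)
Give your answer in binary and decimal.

Mask = 1 << 12 = 1000000000000
Bit 12 of A is 0; XOR with the mask flips it to 1.
  0000100011100
^ 1000000000000
---------------
  1000100011100

Answer: 1000100011100 (4380)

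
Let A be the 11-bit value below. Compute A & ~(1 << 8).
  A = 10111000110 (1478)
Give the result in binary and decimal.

Mask = ~(1 << 8) = 11011111111
Bit 8 of A is 1, so AND-ing with the mask clears it to 0.
  10111000110
& 11011111111
-------------
  10011000110

Answer: 10011000110 (1222)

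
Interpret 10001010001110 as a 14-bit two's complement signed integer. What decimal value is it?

MSB is 1, so the value is negative. Find the magnitude:
1. Invert bits:  01110101110001
2. Add 1:        01110101110010  = 7538
3. Apply sign:   -7538

Answer: -7538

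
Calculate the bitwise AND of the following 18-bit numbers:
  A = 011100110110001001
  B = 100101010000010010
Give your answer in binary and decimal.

Apply & to each column (1 only where both bits are 1):
  011100110110001001
& 100101010000010010
--------------------
  000100010000000000

Answer: 000100010000000000 (17408)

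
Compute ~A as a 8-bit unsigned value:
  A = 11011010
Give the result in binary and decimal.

Flip each bit (0->1, 1->0):
  11011010
  00100101

Answer: 00100101 (37)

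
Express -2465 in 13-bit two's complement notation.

1. Binary of +2465:  0100110100001
2. Invert bits:     1011001011110
3. Add 1:           1011001011111

Answer: 1011001011111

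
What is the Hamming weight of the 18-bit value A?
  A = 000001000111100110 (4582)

000001000111100110
1-bits at positions (from bit 0 = LSB): 1, 2, 5, 6, 7, 8, 12
Count = 7

Answer: 7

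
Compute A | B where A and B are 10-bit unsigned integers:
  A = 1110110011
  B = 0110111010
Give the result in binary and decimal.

Apply | to each column (1 where either bit is 1):
  1110110011
| 0110111010
------------
  1110111011

Answer: 1110111011 (955)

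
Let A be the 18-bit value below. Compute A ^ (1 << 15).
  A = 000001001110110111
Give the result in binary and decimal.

Mask = 1 << 15 = 001000000000000000
Bit 15 of A is 0; XOR with the mask flips it to 1.
  000001001110110111
^ 001000000000000000
--------------------
  001001001110110111

Answer: 001001001110110111 (37815)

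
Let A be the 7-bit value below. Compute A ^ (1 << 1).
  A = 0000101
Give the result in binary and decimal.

Mask = 1 << 1 = 0000010
Bit 1 of A is 0; XOR with the mask flips it to 1.
  0000101
^ 0000010
---------
  0000111

Answer: 0000111 (7)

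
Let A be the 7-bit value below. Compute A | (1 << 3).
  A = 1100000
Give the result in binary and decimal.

Mask = 1 << 3 = 0001000
Bit 3 of A is 0, so OR-ing with the mask flips it to 1.
  1100000
| 0001000
---------
  1101000

Answer: 1101000 (104)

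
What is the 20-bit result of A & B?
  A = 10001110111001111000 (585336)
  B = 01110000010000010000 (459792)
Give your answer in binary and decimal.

Apply & to each column (1 only where both bits are 1):
  10001110111001111000
& 01110000010000010000
----------------------
  00000000010000010000

Answer: 00000000010000010000 (1040)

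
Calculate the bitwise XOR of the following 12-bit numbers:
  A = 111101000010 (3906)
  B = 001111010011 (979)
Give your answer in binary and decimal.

Apply ^ to each column (1 where bits differ):
  111101000010
^ 001111010011
--------------
  110010010001

Answer: 110010010001 (3217)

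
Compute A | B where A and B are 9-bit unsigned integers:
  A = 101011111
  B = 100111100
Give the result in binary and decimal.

Apply | to each column (1 where either bit is 1):
  101011111
| 100111100
-----------
  101111111

Answer: 101111111 (383)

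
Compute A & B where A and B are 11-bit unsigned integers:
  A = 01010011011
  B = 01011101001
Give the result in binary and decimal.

Apply & to each column (1 only where both bits are 1):
  01010011011
& 01011101001
-------------
  01010001001

Answer: 01010001001 (649)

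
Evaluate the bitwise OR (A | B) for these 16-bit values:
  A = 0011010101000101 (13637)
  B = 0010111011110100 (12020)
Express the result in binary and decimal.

Apply | to each column (1 where either bit is 1):
  0011010101000101
| 0010111011110100
------------------
  0011111111110101

Answer: 0011111111110101 (16373)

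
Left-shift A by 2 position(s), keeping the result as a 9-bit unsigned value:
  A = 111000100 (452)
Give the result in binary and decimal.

Shift left by 2: drop the top 2 bit(s), append 2 zero(s) on the right.
  111000100  ->  discard [11], keep [1000100], append 00
= 100010000

Answer: 100010000 (272)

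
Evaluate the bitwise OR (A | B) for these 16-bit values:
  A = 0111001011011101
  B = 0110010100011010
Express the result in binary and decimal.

Apply | to each column (1 where either bit is 1):
  0111001011011101
| 0110010100011010
------------------
  0111011111011111

Answer: 0111011111011111 (30687)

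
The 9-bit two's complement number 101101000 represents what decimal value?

MSB is 1, so the value is negative. Find the magnitude:
1. Invert bits:  010010111
2. Add 1:        010011000  = 152
3. Apply sign:   -152

Answer: -152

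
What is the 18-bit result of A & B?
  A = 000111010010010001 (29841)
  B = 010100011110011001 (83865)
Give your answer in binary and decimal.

Apply & to each column (1 only where both bits are 1):
  000111010010010001
& 010100011110011001
--------------------
  000100010010010001

Answer: 000100010010010001 (17553)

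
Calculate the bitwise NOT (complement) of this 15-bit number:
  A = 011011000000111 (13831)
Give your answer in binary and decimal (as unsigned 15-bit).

Flip each bit (0->1, 1->0):
  011011000000111
  100100111111000

Answer: 100100111111000 (18936)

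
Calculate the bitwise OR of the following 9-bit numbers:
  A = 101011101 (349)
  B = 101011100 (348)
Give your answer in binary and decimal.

Apply | to each column (1 where either bit is 1):
  101011101
| 101011100
-----------
  101011101

Answer: 101011101 (349)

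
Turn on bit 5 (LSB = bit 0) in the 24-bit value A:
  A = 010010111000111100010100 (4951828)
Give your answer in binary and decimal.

Mask = 1 << 5 = 000000000000000000100000
Bit 5 of A is 0, so OR-ing with the mask flips it to 1.
  010010111000111100010100
| 000000000000000000100000
--------------------------
  010010111000111100110100

Answer: 010010111000111100110100 (4951860)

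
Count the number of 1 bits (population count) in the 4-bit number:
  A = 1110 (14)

1110
1-bits at positions (from bit 0 = LSB): 1, 2, 3
Count = 3

Answer: 3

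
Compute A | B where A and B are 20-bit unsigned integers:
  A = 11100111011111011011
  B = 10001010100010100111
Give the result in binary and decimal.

Apply | to each column (1 where either bit is 1):
  11100111011111011011
| 10001010100010100111
----------------------
  11101111111111111111

Answer: 11101111111111111111 (983039)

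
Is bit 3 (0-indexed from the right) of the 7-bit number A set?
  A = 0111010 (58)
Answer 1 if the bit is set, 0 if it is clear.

Bit 3 is the 4th from the right.
  0111010
     ^
That bit is 1.

Answer: 1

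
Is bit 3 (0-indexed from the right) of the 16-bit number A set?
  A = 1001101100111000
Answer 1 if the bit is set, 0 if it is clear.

Bit 3 is the 4th from the right.
  1001101100111000
              ^
That bit is 1.

Answer: 1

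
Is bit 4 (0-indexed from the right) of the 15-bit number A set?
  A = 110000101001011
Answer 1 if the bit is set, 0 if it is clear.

Bit 4 is the 5th from the right.
  110000101001011
            ^
That bit is 0.

Answer: 0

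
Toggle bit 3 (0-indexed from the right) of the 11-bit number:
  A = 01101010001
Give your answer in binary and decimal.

Mask = 1 << 3 = 00000001000
Bit 3 of A is 0; XOR with the mask flips it to 1.
  01101010001
^ 00000001000
-------------
  01101011001

Answer: 01101011001 (857)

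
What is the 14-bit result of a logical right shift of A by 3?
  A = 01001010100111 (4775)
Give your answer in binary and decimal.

Logical shift right by 3: drop the bottom 3 bit(s), prepend 3 zero(s) on the left.
  01001010100111  ->  keep [01001010100], discard [111], prepend 000
= 00001001010100

Answer: 00001001010100 (596)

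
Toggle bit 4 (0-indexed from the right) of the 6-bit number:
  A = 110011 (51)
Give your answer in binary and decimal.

Mask = 1 << 4 = 010000
Bit 4 of A is 1; XOR with the mask flips it to 0.
  110011
^ 010000
--------
  100011

Answer: 100011 (35)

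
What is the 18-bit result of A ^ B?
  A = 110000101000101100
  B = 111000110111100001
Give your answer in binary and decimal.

Apply ^ to each column (1 where bits differ):
  110000101000101100
^ 111000110111100001
--------------------
  001000011111001101

Answer: 001000011111001101 (34765)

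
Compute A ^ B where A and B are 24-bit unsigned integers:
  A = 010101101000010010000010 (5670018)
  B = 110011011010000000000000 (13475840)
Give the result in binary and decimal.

Apply ^ to each column (1 where bits differ):
  010101101000010010000010
^ 110011011010000000000000
--------------------------
  100110110010010010000010

Answer: 100110110010010010000010 (10167426)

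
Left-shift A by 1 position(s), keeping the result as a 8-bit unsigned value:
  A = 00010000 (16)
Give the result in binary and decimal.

Shift left by 1: drop the top 1 bit(s), append 1 zero(s) on the right.
  00010000  ->  discard [0], keep [0010000], append 0
= 00100000

Answer: 00100000 (32)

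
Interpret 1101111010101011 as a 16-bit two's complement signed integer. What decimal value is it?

MSB is 1, so the value is negative. Find the magnitude:
1. Invert bits:  0010000101010100
2. Add 1:        0010000101010101  = 8533
3. Apply sign:   -8533

Answer: -8533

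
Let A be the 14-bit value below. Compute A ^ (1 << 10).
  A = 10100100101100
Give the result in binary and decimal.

Mask = 1 << 10 = 00010000000000
Bit 10 of A is 0; XOR with the mask flips it to 1.
  10100100101100
^ 00010000000000
----------------
  10110100101100

Answer: 10110100101100 (11564)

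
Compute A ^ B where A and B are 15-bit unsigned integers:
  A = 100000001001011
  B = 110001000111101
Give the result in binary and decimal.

Apply ^ to each column (1 where bits differ):
  100000001001011
^ 110001000111101
-----------------
  010001001110110

Answer: 010001001110110 (8822)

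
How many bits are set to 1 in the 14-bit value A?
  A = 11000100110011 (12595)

11000100110011
1-bits at positions (from bit 0 = LSB): 0, 1, 4, 5, 8, 12, 13
Count = 7

Answer: 7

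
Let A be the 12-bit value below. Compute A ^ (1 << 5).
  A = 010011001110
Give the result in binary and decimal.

Mask = 1 << 5 = 000000100000
Bit 5 of A is 0; XOR with the mask flips it to 1.
  010011001110
^ 000000100000
--------------
  010011101110

Answer: 010011101110 (1262)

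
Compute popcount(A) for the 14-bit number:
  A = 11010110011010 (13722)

11010110011010
1-bits at positions (from bit 0 = LSB): 1, 3, 4, 7, 8, 10, 12, 13
Count = 8

Answer: 8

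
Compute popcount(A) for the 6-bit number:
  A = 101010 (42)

101010
1-bits at positions (from bit 0 = LSB): 1, 3, 5
Count = 3

Answer: 3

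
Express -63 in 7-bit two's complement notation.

1. Binary of +63:  0111111
2. Invert bits:     1000000
3. Add 1:           1000001

Answer: 1000001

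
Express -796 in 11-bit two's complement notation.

1. Binary of +796:  01100011100
2. Invert bits:     10011100011
3. Add 1:           10011100100

Answer: 10011100100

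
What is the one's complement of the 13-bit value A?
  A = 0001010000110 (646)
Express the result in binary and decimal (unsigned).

Flip each bit (0->1, 1->0):
  0001010000110
  1110101111001

Answer: 1110101111001 (7545)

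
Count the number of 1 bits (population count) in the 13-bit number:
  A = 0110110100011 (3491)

0110110100011
1-bits at positions (from bit 0 = LSB): 0, 1, 5, 7, 8, 10, 11
Count = 7

Answer: 7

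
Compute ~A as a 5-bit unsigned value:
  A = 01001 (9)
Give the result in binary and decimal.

Flip each bit (0->1, 1->0):
  01001
  10110

Answer: 10110 (22)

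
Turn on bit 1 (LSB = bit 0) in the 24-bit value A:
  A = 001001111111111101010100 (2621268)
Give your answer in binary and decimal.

Mask = 1 << 1 = 000000000000000000000010
Bit 1 of A is 0, so OR-ing with the mask flips it to 1.
  001001111111111101010100
| 000000000000000000000010
--------------------------
  001001111111111101010110

Answer: 001001111111111101010110 (2621270)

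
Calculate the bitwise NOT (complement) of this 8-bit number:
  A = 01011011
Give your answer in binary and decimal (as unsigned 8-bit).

Flip each bit (0->1, 1->0):
  01011011
  10100100

Answer: 10100100 (164)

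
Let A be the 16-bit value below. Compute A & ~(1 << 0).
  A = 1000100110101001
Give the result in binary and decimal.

Mask = ~(1 << 0) = 1111111111111110
Bit 0 of A is 1, so AND-ing with the mask clears it to 0.
  1000100110101001
& 1111111111111110
------------------
  1000100110101000

Answer: 1000100110101000 (35240)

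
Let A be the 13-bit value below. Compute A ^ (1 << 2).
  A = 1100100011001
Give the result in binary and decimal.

Mask = 1 << 2 = 0000000000100
Bit 2 of A is 0; XOR with the mask flips it to 1.
  1100100011001
^ 0000000000100
---------------
  1100100011101

Answer: 1100100011101 (6429)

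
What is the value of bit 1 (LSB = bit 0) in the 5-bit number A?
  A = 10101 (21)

Bit 1 is the 2nd from the right.
  10101
     ^
That bit is 0.

Answer: 0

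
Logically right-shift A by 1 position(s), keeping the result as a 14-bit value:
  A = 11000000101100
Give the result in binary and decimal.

Logical shift right by 1: drop the bottom 1 bit(s), prepend 1 zero(s) on the left.
  11000000101100  ->  keep [1100000010110], discard [0], prepend 0
= 01100000010110

Answer: 01100000010110 (6166)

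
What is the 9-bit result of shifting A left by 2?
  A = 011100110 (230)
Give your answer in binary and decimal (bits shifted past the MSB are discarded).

Shift left by 2: drop the top 2 bit(s), append 2 zero(s) on the right.
  011100110  ->  discard [01], keep [1100110], append 00
= 110011000

Answer: 110011000 (408)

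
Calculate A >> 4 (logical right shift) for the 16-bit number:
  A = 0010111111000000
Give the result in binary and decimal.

Logical shift right by 4: drop the bottom 4 bit(s), prepend 4 zero(s) on the left.
  0010111111000000  ->  keep [001011111100], discard [0000], prepend 0000
= 0000001011111100

Answer: 0000001011111100 (764)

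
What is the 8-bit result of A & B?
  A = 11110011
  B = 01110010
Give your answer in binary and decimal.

Apply & to each column (1 only where both bits are 1):
  11110011
& 01110010
----------
  01110010

Answer: 01110010 (114)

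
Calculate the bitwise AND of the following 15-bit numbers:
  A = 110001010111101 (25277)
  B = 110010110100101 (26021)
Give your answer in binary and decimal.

Apply & to each column (1 only where both bits are 1):
  110001010111101
& 110010110100101
-----------------
  110000010100101

Answer: 110000010100101 (24741)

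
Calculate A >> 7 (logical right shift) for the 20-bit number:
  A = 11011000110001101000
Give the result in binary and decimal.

Logical shift right by 7: drop the bottom 7 bit(s), prepend 7 zero(s) on the left.
  11011000110001101000  ->  keep [1101100011000], discard [1101000], prepend 0000000
= 00000001101100011000

Answer: 00000001101100011000 (6936)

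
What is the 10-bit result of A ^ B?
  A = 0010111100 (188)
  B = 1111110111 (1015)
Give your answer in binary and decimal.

Apply ^ to each column (1 where bits differ):
  0010111100
^ 1111110111
------------
  1101001011

Answer: 1101001011 (843)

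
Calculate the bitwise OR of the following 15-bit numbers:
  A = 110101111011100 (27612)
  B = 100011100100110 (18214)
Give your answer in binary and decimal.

Apply | to each column (1 where either bit is 1):
  110101111011100
| 100011100100110
-----------------
  110111111111110

Answer: 110111111111110 (28670)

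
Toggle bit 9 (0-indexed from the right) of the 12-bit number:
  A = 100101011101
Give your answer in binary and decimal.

Mask = 1 << 9 = 001000000000
Bit 9 of A is 0; XOR with the mask flips it to 1.
  100101011101
^ 001000000000
--------------
  101101011101

Answer: 101101011101 (2909)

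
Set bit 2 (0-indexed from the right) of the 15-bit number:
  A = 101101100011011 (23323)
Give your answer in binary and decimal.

Mask = 1 << 2 = 000000000000100
Bit 2 of A is 0, so OR-ing with the mask flips it to 1.
  101101100011011
| 000000000000100
-----------------
  101101100011111

Answer: 101101100011111 (23327)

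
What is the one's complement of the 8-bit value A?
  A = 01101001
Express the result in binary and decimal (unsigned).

Flip each bit (0->1, 1->0):
  01101001
  10010110

Answer: 10010110 (150)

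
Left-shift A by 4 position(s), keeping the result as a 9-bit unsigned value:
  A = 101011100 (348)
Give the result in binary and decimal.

Shift left by 4: drop the top 4 bit(s), append 4 zero(s) on the right.
  101011100  ->  discard [1010], keep [11100], append 0000
= 111000000

Answer: 111000000 (448)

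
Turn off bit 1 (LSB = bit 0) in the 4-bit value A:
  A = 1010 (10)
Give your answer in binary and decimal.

Mask = ~(1 << 1) = 1101
Bit 1 of A is 1, so AND-ing with the mask clears it to 0.
  1010
& 1101
------
  1000

Answer: 1000 (8)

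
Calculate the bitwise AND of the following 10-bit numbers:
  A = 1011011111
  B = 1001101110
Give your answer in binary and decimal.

Apply & to each column (1 only where both bits are 1):
  1011011111
& 1001101110
------------
  1001001110

Answer: 1001001110 (590)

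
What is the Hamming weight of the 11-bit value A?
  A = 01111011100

01111011100
1-bits at positions (from bit 0 = LSB): 2, 3, 4, 6, 7, 8, 9
Count = 7

Answer: 7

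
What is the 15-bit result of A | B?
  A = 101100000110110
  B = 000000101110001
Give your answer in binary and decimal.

Apply | to each column (1 where either bit is 1):
  101100000110110
| 000000101110001
-----------------
  101100101110111

Answer: 101100101110111 (22903)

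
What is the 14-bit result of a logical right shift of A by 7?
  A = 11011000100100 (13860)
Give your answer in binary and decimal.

Logical shift right by 7: drop the bottom 7 bit(s), prepend 7 zero(s) on the left.
  11011000100100  ->  keep [1101100], discard [0100100], prepend 0000000
= 00000001101100

Answer: 00000001101100 (108)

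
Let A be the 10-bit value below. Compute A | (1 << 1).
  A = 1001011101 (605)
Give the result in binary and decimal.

Mask = 1 << 1 = 0000000010
Bit 1 of A is 0, so OR-ing with the mask flips it to 1.
  1001011101
| 0000000010
------------
  1001011111

Answer: 1001011111 (607)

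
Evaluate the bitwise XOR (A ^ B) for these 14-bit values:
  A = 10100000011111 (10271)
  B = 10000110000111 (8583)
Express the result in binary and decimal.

Apply ^ to each column (1 where bits differ):
  10100000011111
^ 10000110000111
----------------
  00100110011000

Answer: 00100110011000 (2456)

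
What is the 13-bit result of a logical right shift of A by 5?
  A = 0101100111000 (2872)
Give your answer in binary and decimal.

Logical shift right by 5: drop the bottom 5 bit(s), prepend 5 zero(s) on the left.
  0101100111000  ->  keep [01011001], discard [11000], prepend 00000
= 0000001011001

Answer: 0000001011001 (89)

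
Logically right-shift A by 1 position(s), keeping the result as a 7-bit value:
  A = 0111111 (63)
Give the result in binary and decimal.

Logical shift right by 1: drop the bottom 1 bit(s), prepend 1 zero(s) on the left.
  0111111  ->  keep [011111], discard [1], prepend 0
= 0011111

Answer: 0011111 (31)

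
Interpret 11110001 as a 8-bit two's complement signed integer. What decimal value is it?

MSB is 1, so the value is negative. Find the magnitude:
1. Invert bits:  00001110
2. Add 1:        00001111  = 15
3. Apply sign:   -15

Answer: -15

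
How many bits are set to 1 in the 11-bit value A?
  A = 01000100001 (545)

01000100001
1-bits at positions (from bit 0 = LSB): 0, 5, 9
Count = 3

Answer: 3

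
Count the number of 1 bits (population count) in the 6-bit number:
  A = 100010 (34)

100010
1-bits at positions (from bit 0 = LSB): 1, 5
Count = 2

Answer: 2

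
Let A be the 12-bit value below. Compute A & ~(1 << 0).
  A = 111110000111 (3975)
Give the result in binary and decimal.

Mask = ~(1 << 0) = 111111111110
Bit 0 of A is 1, so AND-ing with the mask clears it to 0.
  111110000111
& 111111111110
--------------
  111110000110

Answer: 111110000110 (3974)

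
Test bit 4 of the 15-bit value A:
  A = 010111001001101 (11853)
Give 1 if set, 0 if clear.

Bit 4 is the 5th from the right.
  010111001001101
            ^
That bit is 0.

Answer: 0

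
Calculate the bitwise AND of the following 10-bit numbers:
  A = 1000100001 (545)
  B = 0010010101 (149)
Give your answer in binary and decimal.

Apply & to each column (1 only where both bits are 1):
  1000100001
& 0010010101
------------
  0000000001

Answer: 0000000001 (1)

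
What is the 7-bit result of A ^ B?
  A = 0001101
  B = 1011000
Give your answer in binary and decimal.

Apply ^ to each column (1 where bits differ):
  0001101
^ 1011000
---------
  1010101

Answer: 1010101 (85)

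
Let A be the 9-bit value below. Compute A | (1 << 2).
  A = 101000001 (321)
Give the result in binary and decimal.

Mask = 1 << 2 = 000000100
Bit 2 of A is 0, so OR-ing with the mask flips it to 1.
  101000001
| 000000100
-----------
  101000101

Answer: 101000101 (325)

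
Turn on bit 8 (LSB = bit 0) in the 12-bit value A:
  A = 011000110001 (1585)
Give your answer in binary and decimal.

Mask = 1 << 8 = 000100000000
Bit 8 of A is 0, so OR-ing with the mask flips it to 1.
  011000110001
| 000100000000
--------------
  011100110001

Answer: 011100110001 (1841)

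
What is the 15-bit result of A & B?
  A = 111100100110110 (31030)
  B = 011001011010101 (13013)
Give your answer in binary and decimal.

Apply & to each column (1 only where both bits are 1):
  111100100110110
& 011001011010101
-----------------
  011000000010100

Answer: 011000000010100 (12308)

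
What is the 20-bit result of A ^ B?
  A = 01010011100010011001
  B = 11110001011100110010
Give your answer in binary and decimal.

Apply ^ to each column (1 where bits differ):
  01010011100010011001
^ 11110001011100110010
----------------------
  10100010111110101011

Answer: 10100010111110101011 (667563)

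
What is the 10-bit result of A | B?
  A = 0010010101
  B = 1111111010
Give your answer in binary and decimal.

Apply | to each column (1 where either bit is 1):
  0010010101
| 1111111010
------------
  1111111111

Answer: 1111111111 (1023)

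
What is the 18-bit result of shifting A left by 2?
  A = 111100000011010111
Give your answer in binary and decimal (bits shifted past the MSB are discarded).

Shift left by 2: drop the top 2 bit(s), append 2 zero(s) on the right.
  111100000011010111  ->  discard [11], keep [1100000011010111], append 00
= 110000001101011100

Answer: 110000001101011100 (197468)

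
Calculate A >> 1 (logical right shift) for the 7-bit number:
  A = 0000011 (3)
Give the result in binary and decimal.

Logical shift right by 1: drop the bottom 1 bit(s), prepend 1 zero(s) on the left.
  0000011  ->  keep [000001], discard [1], prepend 0
= 0000001

Answer: 0000001 (1)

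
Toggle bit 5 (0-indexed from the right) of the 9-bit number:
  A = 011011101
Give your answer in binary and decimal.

Mask = 1 << 5 = 000100000
Bit 5 of A is 0; XOR with the mask flips it to 1.
  011011101
^ 000100000
-----------
  011111101

Answer: 011111101 (253)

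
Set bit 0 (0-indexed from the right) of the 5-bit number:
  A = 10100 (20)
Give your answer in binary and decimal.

Mask = 1 << 0 = 00001
Bit 0 of A is 0, so OR-ing with the mask flips it to 1.
  10100
| 00001
-------
  10101

Answer: 10101 (21)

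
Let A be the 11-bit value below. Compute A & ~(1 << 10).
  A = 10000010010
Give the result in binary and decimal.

Mask = ~(1 << 10) = 01111111111
Bit 10 of A is 1, so AND-ing with the mask clears it to 0.
  10000010010
& 01111111111
-------------
  00000010010

Answer: 00000010010 (18)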